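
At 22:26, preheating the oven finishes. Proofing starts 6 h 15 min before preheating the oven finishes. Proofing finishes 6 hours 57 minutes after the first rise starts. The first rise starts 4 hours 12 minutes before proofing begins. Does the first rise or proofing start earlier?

the first rise

Proofing starts at 22:26 − 375 min = 16:11.
The first rise starts at 16:11 − 252 min = 11:59.
The first rise starts at 11:59 and proofing starts at 16:11, so the first rise is first.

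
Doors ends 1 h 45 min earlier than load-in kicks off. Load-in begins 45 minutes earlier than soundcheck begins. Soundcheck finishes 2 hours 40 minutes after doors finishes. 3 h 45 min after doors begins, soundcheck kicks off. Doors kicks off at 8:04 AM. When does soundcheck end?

Soundcheck starts at 8:04 AM + 225 min = 11:49 AM.
Load-in starts at 11:49 AM − 45 min = 11:04 AM.
Doors ends at 11:04 AM − 105 min = 9:19 AM.
Soundcheck ends at 9:19 AM + 160 min = 11:59 AM.

11:59 AM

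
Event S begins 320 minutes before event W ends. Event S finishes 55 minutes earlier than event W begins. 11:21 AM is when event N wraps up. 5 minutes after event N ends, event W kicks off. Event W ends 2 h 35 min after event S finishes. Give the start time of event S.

7:46 AM

Event W starts at 11:21 AM + 5 min = 11:26 AM.
Event S ends at 11:26 AM − 55 min = 10:31 AM.
Event W ends at 10:31 AM + 155 min = 1:06 PM.
Event S starts at 1:06 PM − 320 min = 7:46 AM.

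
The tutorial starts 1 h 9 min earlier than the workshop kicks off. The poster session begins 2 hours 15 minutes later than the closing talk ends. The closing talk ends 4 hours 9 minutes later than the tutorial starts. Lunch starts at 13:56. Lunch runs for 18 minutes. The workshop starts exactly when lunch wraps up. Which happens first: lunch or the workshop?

Lunch ends at 13:56 + 18 min = 14:14.
So the workshop starts at 14:14.
Lunch starts at 13:56 and the workshop starts at 14:14, so lunch is first.

lunch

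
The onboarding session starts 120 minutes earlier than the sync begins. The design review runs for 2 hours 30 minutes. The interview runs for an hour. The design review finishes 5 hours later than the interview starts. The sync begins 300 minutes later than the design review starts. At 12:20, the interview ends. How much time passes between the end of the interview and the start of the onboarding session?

270 minutes

The interview starts at 12:20 − 60 min = 11:20.
The design review ends at 11:20 + 300 min = 16:20.
The design review starts at 16:20 − 150 min = 13:50.
The sync starts at 13:50 + 300 min = 18:50.
The onboarding session starts at 18:50 − 120 min = 16:50.
From 12:20 to 16:50 is 270 minutes.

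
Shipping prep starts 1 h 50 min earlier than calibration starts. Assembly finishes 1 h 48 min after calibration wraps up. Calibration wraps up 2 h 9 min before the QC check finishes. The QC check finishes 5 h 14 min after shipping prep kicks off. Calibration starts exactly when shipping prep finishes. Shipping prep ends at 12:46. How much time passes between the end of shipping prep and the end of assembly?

183 minutes

Calibration starts at 12:46.
Shipping prep starts at 12:46 − 110 min = 10:56.
The QC check ends at 10:56 + 314 min = 16:10.
Calibration ends at 16:10 − 129 min = 14:01.
Assembly ends at 14:01 + 108 min = 15:49.
From 12:46 to 15:49 is 183 minutes.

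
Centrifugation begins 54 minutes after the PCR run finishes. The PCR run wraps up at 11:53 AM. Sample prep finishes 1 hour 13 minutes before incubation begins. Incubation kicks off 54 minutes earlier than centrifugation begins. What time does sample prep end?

10:40 AM

Centrifugation starts at 11:53 AM + 54 min = 12:47 PM.
Incubation starts at 12:47 PM − 54 min = 11:53 AM.
Sample prep ends at 11:53 AM − 73 min = 10:40 AM.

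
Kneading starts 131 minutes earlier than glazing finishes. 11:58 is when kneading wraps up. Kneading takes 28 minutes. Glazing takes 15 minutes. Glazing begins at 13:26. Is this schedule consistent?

Glazing ends at 13:26 + 15 min = 13:41.
Kneading starts at 13:41 − 131 min = 11:30.
Kneading ends at 11:30 + 28 min = 11:58.
That matches the stated 11:58, so the schedule is consistent.

Yes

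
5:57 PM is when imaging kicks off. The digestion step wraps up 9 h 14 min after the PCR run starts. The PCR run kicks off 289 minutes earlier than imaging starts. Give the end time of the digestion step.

The PCR run starts at 5:57 PM − 289 min = 1:08 PM.
The digestion step ends at 1:08 PM + 554 min = 10:22 PM.

10:22 PM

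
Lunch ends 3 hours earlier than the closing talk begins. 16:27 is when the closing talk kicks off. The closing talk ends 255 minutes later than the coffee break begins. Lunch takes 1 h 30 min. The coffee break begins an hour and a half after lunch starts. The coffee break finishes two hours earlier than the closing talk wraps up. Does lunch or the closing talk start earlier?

lunch

Lunch ends at 16:27 − 180 min = 13:27.
Lunch starts at 13:27 − 90 min = 11:57.
Lunch starts at 11:57 and the closing talk starts at 16:27, so lunch is first.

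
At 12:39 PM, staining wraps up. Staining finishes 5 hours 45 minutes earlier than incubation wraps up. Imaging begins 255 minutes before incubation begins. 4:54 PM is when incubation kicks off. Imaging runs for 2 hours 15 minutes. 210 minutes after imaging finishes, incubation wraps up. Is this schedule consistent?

Yes

Imaging starts at 4:54 PM − 255 min = 12:39 PM.
Imaging ends at 12:39 PM + 135 min = 2:54 PM.
Incubation ends at 2:54 PM + 210 min = 6:24 PM.
Staining ends at 6:24 PM − 345 min = 12:39 PM.
That matches the stated 12:39 PM, so the schedule is consistent.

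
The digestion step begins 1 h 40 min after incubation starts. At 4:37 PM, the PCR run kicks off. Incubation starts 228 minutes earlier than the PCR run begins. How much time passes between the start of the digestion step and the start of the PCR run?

2 hours 8 minutes

Incubation starts at 4:37 PM − 228 min = 12:49 PM.
The digestion step starts at 12:49 PM + 100 min = 2:29 PM.
From 2:29 PM to 4:37 PM is 2 hours 8 minutes.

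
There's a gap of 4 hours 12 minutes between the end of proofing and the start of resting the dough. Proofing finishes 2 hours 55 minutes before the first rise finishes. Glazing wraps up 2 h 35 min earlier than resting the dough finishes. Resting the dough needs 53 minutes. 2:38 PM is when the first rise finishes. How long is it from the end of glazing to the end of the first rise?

Proofing ends at 2:38 PM − 175 min = 11:43 AM.
Resting the dough starts at 11:43 AM + 252 min = 3:55 PM.
Resting the dough ends at 3:55 PM + 53 min = 4:48 PM.
Glazing ends at 4:48 PM − 155 min = 2:13 PM.
From 2:13 PM to 2:38 PM is 25 minutes.

25 minutes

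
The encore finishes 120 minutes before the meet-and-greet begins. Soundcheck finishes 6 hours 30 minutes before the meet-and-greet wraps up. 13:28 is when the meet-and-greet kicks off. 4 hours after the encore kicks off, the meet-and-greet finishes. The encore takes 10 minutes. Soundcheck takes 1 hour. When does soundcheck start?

07:48

The encore ends at 13:28 − 120 min = 11:28.
The encore starts at 11:28 − 10 min = 11:18.
The meet-and-greet ends at 11:18 + 240 min = 15:18.
Soundcheck ends at 15:18 − 390 min = 08:48.
Soundcheck starts at 08:48 − 60 min = 07:48.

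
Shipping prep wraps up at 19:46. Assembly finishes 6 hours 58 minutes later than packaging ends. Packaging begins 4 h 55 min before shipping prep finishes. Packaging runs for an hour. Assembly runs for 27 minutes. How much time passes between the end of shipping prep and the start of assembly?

2 h 36 min

Packaging starts at 19:46 − 295 min = 14:51.
Packaging ends at 14:51 + 60 min = 15:51.
Assembly ends at 15:51 + 418 min = 22:49.
Assembly starts at 22:49 − 27 min = 22:22.
From 19:46 to 22:22 is 2 h 36 min.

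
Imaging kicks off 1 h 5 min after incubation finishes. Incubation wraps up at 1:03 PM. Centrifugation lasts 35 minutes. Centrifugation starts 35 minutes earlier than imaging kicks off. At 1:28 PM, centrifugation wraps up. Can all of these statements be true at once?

Imaging starts at 1:03 PM + 65 min = 2:08 PM.
Centrifugation starts at 2:08 PM − 35 min = 1:33 PM.
Centrifugation ends at 1:33 PM + 35 min = 2:08 PM.
But centrifugation is also said to end at 1:28 PM — a 40-minute conflict.

No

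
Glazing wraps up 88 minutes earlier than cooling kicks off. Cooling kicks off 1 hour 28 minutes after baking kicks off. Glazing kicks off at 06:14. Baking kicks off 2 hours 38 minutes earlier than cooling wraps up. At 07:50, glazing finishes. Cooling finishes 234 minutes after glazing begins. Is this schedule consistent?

Cooling ends at 06:14 + 234 min = 10:08.
Baking starts at 10:08 − 158 min = 07:30.
Cooling starts at 07:30 + 88 min = 08:58.
Glazing ends at 08:58 − 88 min = 07:30.
But glazing is also said to end at 07:50 — a 20-minute conflict.

No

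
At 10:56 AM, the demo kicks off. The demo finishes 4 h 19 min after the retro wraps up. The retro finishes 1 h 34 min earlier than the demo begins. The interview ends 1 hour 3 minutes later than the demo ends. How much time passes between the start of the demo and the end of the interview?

The retro ends at 10:56 AM − 94 min = 9:22 AM.
The demo ends at 9:22 AM + 259 min = 1:41 PM.
The interview ends at 1:41 PM + 63 min = 2:44 PM.
From 10:56 AM to 2:44 PM is 3 hours 48 minutes.

3 hours 48 minutes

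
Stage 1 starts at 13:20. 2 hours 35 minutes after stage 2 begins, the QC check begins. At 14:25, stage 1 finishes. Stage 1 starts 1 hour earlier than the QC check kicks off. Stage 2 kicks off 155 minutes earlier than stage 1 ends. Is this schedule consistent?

No

Stage 2 starts at 14:25 − 155 min = 11:50.
The QC check starts at 11:50 + 155 min = 14:25.
Stage 1 starts at 14:25 − 60 min = 13:25.
But stage 1 is also said to start at 13:20 — a 5-minute conflict.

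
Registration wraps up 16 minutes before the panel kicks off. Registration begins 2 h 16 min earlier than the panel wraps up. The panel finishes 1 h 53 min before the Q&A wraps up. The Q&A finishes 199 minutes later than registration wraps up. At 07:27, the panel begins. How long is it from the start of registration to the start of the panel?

Registration ends at 07:27 − 16 min = 07:11.
The Q&A ends at 07:11 + 199 min = 10:30.
The panel ends at 10:30 − 113 min = 08:37.
Registration starts at 08:37 − 136 min = 06:21.
From 06:21 to 07:27 is 66 minutes.

66 minutes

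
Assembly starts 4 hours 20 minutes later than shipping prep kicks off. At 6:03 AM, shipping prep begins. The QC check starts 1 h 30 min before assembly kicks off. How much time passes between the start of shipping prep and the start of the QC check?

170 minutes

Assembly starts at 6:03 AM + 260 min = 10:23 AM.
The QC check starts at 10:23 AM − 90 min = 8:53 AM.
From 6:03 AM to 8:53 AM is 170 minutes.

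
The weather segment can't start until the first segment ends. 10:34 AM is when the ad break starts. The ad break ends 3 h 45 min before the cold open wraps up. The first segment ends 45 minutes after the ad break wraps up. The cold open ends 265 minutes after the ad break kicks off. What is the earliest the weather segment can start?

The cold open ends at 10:34 AM + 265 min = 2:59 PM.
The ad break ends at 2:59 PM − 225 min = 11:14 AM.
The first segment ends at 11:14 AM + 45 min = 11:59 AM.
The weather segment is bounded by the first segment, so the earliest it can start is 11:59 AM.

11:59 AM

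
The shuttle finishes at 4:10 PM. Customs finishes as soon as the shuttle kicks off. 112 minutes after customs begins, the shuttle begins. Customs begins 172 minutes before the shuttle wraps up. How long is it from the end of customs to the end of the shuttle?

an hour

Customs starts at 4:10 PM − 172 min = 1:18 PM.
The shuttle starts at 1:18 PM + 112 min = 3:10 PM.
So customs ends at 3:10 PM.
From 3:10 PM to 4:10 PM is an hour.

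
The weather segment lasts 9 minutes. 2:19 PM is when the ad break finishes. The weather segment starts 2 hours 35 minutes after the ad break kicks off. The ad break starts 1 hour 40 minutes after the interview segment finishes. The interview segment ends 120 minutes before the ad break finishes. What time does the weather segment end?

4:43 PM

The interview segment ends at 2:19 PM − 120 min = 12:19 PM.
The ad break starts at 12:19 PM + 100 min = 1:59 PM.
The weather segment starts at 1:59 PM + 155 min = 4:34 PM.
The weather segment ends at 4:34 PM + 9 min = 4:43 PM.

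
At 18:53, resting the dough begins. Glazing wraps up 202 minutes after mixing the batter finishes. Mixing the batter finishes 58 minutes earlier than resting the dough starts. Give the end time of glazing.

Mixing the batter ends at 18:53 − 58 min = 17:55.
Glazing ends at 17:55 + 202 min = 21:17.

21:17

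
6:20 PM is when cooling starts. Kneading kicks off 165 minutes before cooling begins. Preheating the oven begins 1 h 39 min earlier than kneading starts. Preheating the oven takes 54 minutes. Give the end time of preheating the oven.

2:50 PM

Kneading starts at 6:20 PM − 165 min = 3:35 PM.
Preheating the oven starts at 3:35 PM − 99 min = 1:56 PM.
Preheating the oven ends at 1:56 PM + 54 min = 2:50 PM.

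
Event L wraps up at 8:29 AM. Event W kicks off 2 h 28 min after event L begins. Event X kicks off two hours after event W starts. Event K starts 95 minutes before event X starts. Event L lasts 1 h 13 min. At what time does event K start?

Event L starts at 8:29 AM − 73 min = 7:16 AM.
Event W starts at 7:16 AM + 148 min = 9:44 AM.
Event X starts at 9:44 AM + 120 min = 11:44 AM.
Event K starts at 11:44 AM − 95 min = 10:09 AM.

10:09 AM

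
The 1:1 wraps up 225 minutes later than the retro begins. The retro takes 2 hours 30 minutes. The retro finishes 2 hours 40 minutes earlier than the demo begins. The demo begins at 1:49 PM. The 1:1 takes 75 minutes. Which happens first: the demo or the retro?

The retro ends at 1:49 PM − 160 min = 11:09 AM.
The retro starts at 11:09 AM − 150 min = 8:39 AM.
The demo starts at 1:49 PM and the retro starts at 8:39 AM, so the retro is first.

the retro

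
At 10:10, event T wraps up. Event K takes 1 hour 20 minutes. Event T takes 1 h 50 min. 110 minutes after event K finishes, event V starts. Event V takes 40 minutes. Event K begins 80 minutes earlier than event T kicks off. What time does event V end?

10:50

Event T starts at 10:10 − 110 min = 08:20.
Event K starts at 08:20 − 80 min = 07:00.
Event K ends at 07:00 + 80 min = 08:20.
Event V starts at 08:20 + 110 min = 10:10.
Event V ends at 10:10 + 40 min = 10:50.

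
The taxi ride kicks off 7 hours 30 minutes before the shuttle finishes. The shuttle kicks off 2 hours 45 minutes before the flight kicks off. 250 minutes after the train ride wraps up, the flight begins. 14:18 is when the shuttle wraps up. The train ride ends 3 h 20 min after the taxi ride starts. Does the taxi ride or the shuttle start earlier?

the taxi ride

The taxi ride starts at 14:18 − 450 min = 06:48.
The train ride ends at 06:48 + 200 min = 10:08.
The flight starts at 10:08 + 250 min = 14:18.
The shuttle starts at 14:18 − 165 min = 11:33.
The taxi ride starts at 06:48 and the shuttle starts at 11:33, so the taxi ride is first.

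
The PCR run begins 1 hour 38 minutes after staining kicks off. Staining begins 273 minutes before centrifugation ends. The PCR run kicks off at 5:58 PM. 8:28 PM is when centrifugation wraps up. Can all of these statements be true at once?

No

Staining starts at 8:28 PM − 273 min = 3:55 PM.
The PCR run starts at 3:55 PM + 98 min = 5:33 PM.
But the PCR run is also said to start at 5:58 PM — a 25-minute conflict.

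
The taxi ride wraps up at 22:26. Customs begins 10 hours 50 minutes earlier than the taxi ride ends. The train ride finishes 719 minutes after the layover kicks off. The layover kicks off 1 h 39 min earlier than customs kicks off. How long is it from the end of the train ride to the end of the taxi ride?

Customs starts at 22:26 − 650 min = 11:36.
The layover starts at 11:36 − 99 min = 09:57.
The train ride ends at 09:57 + 719 min = 21:56.
From 21:56 to 22:26 is 30 minutes.

30 minutes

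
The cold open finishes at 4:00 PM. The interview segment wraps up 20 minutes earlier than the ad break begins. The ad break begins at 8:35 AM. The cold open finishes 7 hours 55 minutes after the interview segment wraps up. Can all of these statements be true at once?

No

The interview segment ends at 8:35 AM − 20 min = 8:15 AM.
The cold open ends at 8:15 AM + 475 min = 4:10 PM.
But the cold open is also said to end at 4:00 PM — a 10-minute conflict.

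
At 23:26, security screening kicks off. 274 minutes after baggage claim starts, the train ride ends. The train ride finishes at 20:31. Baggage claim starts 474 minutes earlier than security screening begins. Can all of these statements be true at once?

No

Baggage claim starts at 23:26 − 474 min = 15:32.
The train ride ends at 15:32 + 274 min = 20:06.
But the train ride is also said to end at 20:31 — a 25-minute conflict.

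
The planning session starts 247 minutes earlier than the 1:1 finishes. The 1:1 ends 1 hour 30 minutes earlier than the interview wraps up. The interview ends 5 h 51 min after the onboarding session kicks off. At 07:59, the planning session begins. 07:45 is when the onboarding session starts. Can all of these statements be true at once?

Yes

The interview ends at 07:45 + 351 min = 13:36.
The 1:1 ends at 13:36 − 90 min = 12:06.
The planning session starts at 12:06 − 247 min = 07:59.
That matches the stated 07:59, so the schedule is consistent.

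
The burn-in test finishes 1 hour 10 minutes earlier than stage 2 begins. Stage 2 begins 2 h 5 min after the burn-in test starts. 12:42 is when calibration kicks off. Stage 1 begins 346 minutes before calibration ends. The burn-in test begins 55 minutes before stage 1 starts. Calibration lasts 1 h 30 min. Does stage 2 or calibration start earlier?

Calibration ends at 12:42 + 90 min = 14:12.
Stage 1 starts at 14:12 − 346 min = 08:26.
The burn-in test starts at 08:26 − 55 min = 07:31.
Stage 2 starts at 07:31 + 125 min = 09:36.
Stage 2 starts at 09:36 and calibration starts at 12:42, so stage 2 is first.

stage 2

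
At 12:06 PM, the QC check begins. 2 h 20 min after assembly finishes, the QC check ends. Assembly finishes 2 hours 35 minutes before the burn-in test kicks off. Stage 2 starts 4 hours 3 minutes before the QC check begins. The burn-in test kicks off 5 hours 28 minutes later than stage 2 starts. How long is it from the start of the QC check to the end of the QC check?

Stage 2 starts at 12:06 PM − 243 min = 8:03 AM.
The burn-in test starts at 8:03 AM + 328 min = 1:31 PM.
Assembly ends at 1:31 PM − 155 min = 10:56 AM.
The QC check ends at 10:56 AM + 140 min = 1:16 PM.
From 12:06 PM to 1:16 PM is 1 h 10 min.

1 h 10 min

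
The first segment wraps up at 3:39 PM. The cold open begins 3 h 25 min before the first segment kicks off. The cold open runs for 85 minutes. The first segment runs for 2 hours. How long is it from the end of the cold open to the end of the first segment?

4 hours

The first segment starts at 3:39 PM − 120 min = 1:39 PM.
The cold open starts at 1:39 PM − 205 min = 10:14 AM.
The cold open ends at 10:14 AM + 85 min = 11:39 AM.
From 11:39 AM to 3:39 PM is 4 hours.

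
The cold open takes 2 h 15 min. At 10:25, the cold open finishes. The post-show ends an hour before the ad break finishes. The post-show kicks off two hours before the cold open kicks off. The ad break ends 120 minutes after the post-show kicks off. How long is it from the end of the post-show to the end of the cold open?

3 h 15 min

The cold open starts at 10:25 − 135 min = 08:10.
The post-show starts at 08:10 − 120 min = 06:10.
The ad break ends at 06:10 + 120 min = 08:10.
The post-show ends at 08:10 − 60 min = 07:10.
From 07:10 to 10:25 is 3 h 15 min.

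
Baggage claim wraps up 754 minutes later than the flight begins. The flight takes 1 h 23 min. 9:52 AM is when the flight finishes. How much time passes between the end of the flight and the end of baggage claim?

The flight starts at 9:52 AM − 83 min = 8:29 AM.
Baggage claim ends at 8:29 AM + 754 min = 9:03 PM.
From 9:52 AM to 9:03 PM is 11 hours 11 minutes.

11 hours 11 minutes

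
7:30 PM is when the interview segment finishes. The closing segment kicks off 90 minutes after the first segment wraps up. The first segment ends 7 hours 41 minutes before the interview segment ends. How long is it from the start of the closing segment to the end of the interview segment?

The first segment ends at 7:30 PM − 461 min = 11:49 AM.
The closing segment starts at 11:49 AM + 90 min = 1:19 PM.
From 1:19 PM to 7:30 PM is 6 h 11 min.

6 h 11 min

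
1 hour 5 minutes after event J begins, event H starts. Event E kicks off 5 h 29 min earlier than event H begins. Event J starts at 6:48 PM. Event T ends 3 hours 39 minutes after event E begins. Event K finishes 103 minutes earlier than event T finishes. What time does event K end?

4:20 PM

Event H starts at 6:48 PM + 65 min = 7:53 PM.
Event E starts at 7:53 PM − 329 min = 2:24 PM.
Event T ends at 2:24 PM + 219 min = 6:03 PM.
Event K ends at 6:03 PM − 103 min = 4:20 PM.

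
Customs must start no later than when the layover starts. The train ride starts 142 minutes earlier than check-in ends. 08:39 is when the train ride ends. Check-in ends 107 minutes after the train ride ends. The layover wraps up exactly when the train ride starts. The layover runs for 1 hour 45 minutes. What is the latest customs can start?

Check-in ends at 08:39 + 107 min = 10:26.
The train ride starts at 10:26 − 142 min = 08:04.
So the layover ends at 08:04.
The layover starts at 08:04 − 105 min = 06:19.
Customs is bounded by the layover, so the latest it can start is 06:19.

06:19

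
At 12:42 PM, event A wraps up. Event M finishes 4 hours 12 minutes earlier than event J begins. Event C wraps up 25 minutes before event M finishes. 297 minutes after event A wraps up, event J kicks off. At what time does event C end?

1:02 PM

Event J starts at 12:42 PM + 297 min = 5:39 PM.
Event M ends at 5:39 PM − 252 min = 1:27 PM.
Event C ends at 1:27 PM − 25 min = 1:02 PM.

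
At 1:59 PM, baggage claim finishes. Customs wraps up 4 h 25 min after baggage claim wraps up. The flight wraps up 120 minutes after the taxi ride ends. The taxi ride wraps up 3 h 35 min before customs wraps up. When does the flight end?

Customs ends at 1:59 PM + 265 min = 6:24 PM.
The taxi ride ends at 6:24 PM − 215 min = 2:49 PM.
The flight ends at 2:49 PM + 120 min = 4:49 PM.

4:49 PM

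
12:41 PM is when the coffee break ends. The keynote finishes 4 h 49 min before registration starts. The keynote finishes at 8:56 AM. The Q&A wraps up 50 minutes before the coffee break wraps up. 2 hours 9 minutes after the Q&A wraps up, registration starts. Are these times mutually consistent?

The Q&A ends at 12:41 PM − 50 min = 11:51 AM.
Registration starts at 11:51 AM + 129 min = 2:00 PM.
The keynote ends at 2:00 PM − 289 min = 9:11 AM.
But the keynote is also said to end at 8:56 AM — a 15-minute conflict.

No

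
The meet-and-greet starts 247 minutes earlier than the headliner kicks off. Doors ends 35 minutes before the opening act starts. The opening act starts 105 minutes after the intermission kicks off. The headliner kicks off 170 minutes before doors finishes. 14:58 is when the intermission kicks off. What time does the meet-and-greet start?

09:11

The opening act starts at 14:58 + 105 min = 16:43.
Doors ends at 16:43 − 35 min = 16:08.
The headliner starts at 16:08 − 170 min = 13:18.
The meet-and-greet starts at 13:18 − 247 min = 09:11.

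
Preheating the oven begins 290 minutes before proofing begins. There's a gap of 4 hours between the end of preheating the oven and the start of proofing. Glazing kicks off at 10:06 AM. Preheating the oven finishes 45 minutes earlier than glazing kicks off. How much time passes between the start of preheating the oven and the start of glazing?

Preheating the oven ends at 10:06 AM − 45 min = 9:21 AM.
Proofing starts at 9:21 AM + 240 min = 1:21 PM.
Preheating the oven starts at 1:21 PM − 290 min = 8:31 AM.
From 8:31 AM to 10:06 AM is 1 hour 35 minutes.

1 hour 35 minutes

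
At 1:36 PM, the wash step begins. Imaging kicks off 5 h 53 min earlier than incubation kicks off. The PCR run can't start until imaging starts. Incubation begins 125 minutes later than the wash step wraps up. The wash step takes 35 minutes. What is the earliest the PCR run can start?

The wash step ends at 1:36 PM + 35 min = 2:11 PM.
Incubation starts at 2:11 PM + 125 min = 4:16 PM.
Imaging starts at 4:16 PM − 353 min = 10:23 AM.
The PCR run is bounded by imaging, so the earliest it can start is 10:23 AM.

10:23 AM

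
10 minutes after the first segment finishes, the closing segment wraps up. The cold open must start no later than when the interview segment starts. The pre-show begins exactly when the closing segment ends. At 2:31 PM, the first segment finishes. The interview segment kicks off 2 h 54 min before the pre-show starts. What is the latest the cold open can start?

The closing segment ends at 2:31 PM + 10 min = 2:41 PM.
So the pre-show starts at 2:41 PM.
The interview segment starts at 2:41 PM − 174 min = 11:47 AM.
The cold open is bounded by the interview segment, so the latest it can start is 11:47 AM.

11:47 AM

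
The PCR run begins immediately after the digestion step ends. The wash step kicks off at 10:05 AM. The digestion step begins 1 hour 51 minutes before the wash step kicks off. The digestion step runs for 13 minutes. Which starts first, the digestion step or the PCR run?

The digestion step starts at 10:05 AM − 111 min = 8:14 AM.
The digestion step ends at 8:14 AM + 13 min = 8:27 AM.
So the PCR run starts at 8:27 AM.
The digestion step starts at 8:14 AM and the PCR run starts at 8:27 AM, so the digestion step is first.

the digestion step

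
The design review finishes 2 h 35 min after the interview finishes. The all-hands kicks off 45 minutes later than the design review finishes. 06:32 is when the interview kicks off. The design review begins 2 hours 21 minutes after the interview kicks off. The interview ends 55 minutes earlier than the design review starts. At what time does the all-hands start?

11:18

The design review starts at 06:32 + 141 min = 08:53.
The interview ends at 08:53 − 55 min = 07:58.
The design review ends at 07:58 + 155 min = 10:33.
The all-hands starts at 10:33 + 45 min = 11:18.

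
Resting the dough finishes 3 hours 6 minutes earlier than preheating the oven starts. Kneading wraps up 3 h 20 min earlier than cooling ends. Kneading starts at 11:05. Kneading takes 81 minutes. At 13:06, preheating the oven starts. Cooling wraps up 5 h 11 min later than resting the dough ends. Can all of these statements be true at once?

Resting the dough ends at 13:06 − 186 min = 10:00.
Cooling ends at 10:00 + 311 min = 15:11.
Kneading ends at 15:11 − 200 min = 11:51.
Kneading starts at 11:51 − 81 min = 10:30.
But kneading is also said to start at 11:05 — a 35-minute conflict.

No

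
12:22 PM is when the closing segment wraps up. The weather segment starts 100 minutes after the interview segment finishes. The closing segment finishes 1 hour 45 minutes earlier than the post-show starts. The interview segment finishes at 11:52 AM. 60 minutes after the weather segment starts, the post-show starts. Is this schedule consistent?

The weather segment starts at 11:52 AM + 100 min = 1:32 PM.
The post-show starts at 1:32 PM + 60 min = 2:32 PM.
The closing segment ends at 2:32 PM − 105 min = 12:47 PM.
But the closing segment is also said to end at 12:22 PM — a 25-minute conflict.

No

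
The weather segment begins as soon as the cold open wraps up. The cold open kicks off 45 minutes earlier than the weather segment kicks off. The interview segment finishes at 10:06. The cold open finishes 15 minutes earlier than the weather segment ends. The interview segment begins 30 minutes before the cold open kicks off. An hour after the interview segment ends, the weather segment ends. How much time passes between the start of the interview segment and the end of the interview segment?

half an hour

The weather segment ends at 10:06 + 60 min = 11:06.
The cold open ends at 11:06 − 15 min = 10:51.
So the weather segment starts at 10:51.
The cold open starts at 10:51 − 45 min = 10:06.
The interview segment starts at 10:06 − 30 min = 09:36.
From 09:36 to 10:06 is half an hour.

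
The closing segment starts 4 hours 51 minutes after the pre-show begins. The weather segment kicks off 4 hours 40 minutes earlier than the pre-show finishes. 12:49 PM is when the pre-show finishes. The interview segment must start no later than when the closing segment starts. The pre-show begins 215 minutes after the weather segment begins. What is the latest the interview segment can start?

The weather segment starts at 12:49 PM − 280 min = 8:09 AM.
The pre-show starts at 8:09 AM + 215 min = 11:44 AM.
The closing segment starts at 11:44 AM + 291 min = 4:35 PM.
The interview segment is bounded by the closing segment, so the latest it can start is 4:35 PM.

4:35 PM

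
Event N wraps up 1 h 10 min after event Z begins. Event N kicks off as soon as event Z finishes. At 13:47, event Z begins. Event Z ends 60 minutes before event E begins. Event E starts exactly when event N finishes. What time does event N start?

13:57

Event N ends at 13:47 + 70 min = 14:57.
So event E starts at 14:57.
Event Z ends at 14:57 − 60 min = 13:57.
So event N starts at 13:57.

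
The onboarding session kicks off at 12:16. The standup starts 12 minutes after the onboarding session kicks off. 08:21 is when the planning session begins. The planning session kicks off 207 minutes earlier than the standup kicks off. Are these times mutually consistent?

No

The standup starts at 12:16 + 12 min = 12:28.
The planning session starts at 12:28 − 207 min = 09:01.
But the planning session is also said to start at 08:21 — a 40-minute conflict.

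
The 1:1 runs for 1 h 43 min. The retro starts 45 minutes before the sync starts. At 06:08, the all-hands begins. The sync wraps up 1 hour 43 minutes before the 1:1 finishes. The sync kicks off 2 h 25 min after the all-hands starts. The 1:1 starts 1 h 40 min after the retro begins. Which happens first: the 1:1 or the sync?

the sync

The sync starts at 06:08 + 145 min = 08:33.
The retro starts at 08:33 − 45 min = 07:48.
The 1:1 starts at 07:48 + 100 min = 09:28.
The 1:1 starts at 09:28 and the sync starts at 08:33, so the sync is first.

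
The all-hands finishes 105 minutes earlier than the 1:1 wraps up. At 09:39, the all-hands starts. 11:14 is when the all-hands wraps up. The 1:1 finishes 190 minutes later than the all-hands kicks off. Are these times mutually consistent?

No

The 1:1 ends at 09:39 + 190 min = 12:49.
The all-hands ends at 12:49 − 105 min = 11:04.
But the all-hands is also said to end at 11:14 — a 10-minute conflict.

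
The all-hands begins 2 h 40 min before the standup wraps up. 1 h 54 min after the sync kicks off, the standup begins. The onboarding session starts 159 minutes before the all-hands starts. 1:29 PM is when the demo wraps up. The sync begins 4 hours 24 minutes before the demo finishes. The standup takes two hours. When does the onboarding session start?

The sync starts at 1:29 PM − 264 min = 9:05 AM.
The standup starts at 9:05 AM + 114 min = 10:59 AM.
The standup ends at 10:59 AM + 120 min = 12:59 PM.
The all-hands starts at 12:59 PM − 160 min = 10:19 AM.
The onboarding session starts at 10:19 AM − 159 min = 7:40 AM.

7:40 AM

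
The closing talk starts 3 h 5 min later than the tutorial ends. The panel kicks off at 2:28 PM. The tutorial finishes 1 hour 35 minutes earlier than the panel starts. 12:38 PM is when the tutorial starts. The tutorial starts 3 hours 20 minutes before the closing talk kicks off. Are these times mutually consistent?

Yes

The tutorial ends at 2:28 PM − 95 min = 12:53 PM.
The closing talk starts at 12:53 PM + 185 min = 3:58 PM.
The tutorial starts at 3:58 PM − 200 min = 12:38 PM.
That matches the stated 12:38 PM, so the schedule is consistent.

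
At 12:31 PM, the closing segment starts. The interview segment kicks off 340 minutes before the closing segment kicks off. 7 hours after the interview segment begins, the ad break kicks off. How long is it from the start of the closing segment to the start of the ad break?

1 h 20 min

The interview segment starts at 12:31 PM − 340 min = 6:51 AM.
The ad break starts at 6:51 AM + 420 min = 1:51 PM.
From 12:31 PM to 1:51 PM is 1 h 20 min.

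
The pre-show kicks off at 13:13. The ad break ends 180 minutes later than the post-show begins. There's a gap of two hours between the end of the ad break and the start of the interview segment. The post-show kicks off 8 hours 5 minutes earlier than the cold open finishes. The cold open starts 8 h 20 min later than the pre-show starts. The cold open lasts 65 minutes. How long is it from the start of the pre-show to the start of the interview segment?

6 hours 20 minutes

The cold open starts at 13:13 + 500 min = 21:33.
The cold open ends at 21:33 + 65 min = 22:38.
The post-show starts at 22:38 − 485 min = 14:33.
The ad break ends at 14:33 + 180 min = 17:33.
The interview segment starts at 17:33 + 120 min = 19:33.
From 13:13 to 19:33 is 6 hours 20 minutes.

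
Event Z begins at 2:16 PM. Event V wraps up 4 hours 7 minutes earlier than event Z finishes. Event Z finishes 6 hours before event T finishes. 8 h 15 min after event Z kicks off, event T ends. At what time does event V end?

Event T ends at 2:16 PM + 495 min = 10:31 PM.
Event Z ends at 10:31 PM − 360 min = 4:31 PM.
Event V ends at 4:31 PM − 247 min = 12:24 PM.

12:24 PM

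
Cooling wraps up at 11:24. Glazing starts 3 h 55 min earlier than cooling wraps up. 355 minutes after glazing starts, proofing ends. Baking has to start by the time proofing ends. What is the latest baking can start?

13:24

Glazing starts at 11:24 − 235 min = 07:29.
Proofing ends at 07:29 + 355 min = 13:24.
Baking is bounded by proofing, so the latest it can start is 13:24.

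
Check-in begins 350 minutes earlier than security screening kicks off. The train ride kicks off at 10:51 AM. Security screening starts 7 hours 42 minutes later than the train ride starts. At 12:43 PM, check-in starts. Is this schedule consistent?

Yes

Security screening starts at 10:51 AM + 462 min = 6:33 PM.
Check-in starts at 6:33 PM − 350 min = 12:43 PM.
That matches the stated 12:43 PM, so the schedule is consistent.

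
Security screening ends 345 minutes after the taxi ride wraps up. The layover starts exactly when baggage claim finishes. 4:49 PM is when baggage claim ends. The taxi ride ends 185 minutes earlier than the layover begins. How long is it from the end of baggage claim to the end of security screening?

2 h 40 min

The layover starts at 4:49 PM.
The taxi ride ends at 4:49 PM − 185 min = 1:44 PM.
Security screening ends at 1:44 PM + 345 min = 7:29 PM.
From 4:49 PM to 7:29 PM is 2 h 40 min.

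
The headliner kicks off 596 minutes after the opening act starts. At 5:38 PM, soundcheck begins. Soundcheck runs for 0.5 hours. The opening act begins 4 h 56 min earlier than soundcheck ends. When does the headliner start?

11:08 PM

Soundcheck ends at 5:38 PM + 30 min = 6:08 PM.
The opening act starts at 6:08 PM − 296 min = 1:12 PM.
The headliner starts at 1:12 PM + 596 min = 11:08 PM.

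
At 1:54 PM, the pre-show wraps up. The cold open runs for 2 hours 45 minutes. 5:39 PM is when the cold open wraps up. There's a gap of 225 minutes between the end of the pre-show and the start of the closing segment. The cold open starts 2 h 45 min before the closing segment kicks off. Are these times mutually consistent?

The closing segment starts at 1:54 PM + 225 min = 5:39 PM.
The cold open starts at 5:39 PM − 165 min = 2:54 PM.
The cold open ends at 2:54 PM + 165 min = 5:39 PM.
That matches the stated 5:39 PM, so the schedule is consistent.

Yes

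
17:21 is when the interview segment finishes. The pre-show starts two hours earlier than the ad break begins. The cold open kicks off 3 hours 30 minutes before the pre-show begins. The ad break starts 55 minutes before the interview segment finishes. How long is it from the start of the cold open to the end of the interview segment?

6 hours 25 minutes

The ad break starts at 17:21 − 55 min = 16:26.
The pre-show starts at 16:26 − 120 min = 14:26.
The cold open starts at 14:26 − 210 min = 10:56.
From 10:56 to 17:21 is 6 hours 25 minutes.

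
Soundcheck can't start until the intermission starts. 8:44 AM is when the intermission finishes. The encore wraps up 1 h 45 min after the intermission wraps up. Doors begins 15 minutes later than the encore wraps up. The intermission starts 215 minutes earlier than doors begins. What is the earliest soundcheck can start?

7:09 AM

The encore ends at 8:44 AM + 105 min = 10:29 AM.
Doors starts at 10:29 AM + 15 min = 10:44 AM.
The intermission starts at 10:44 AM − 215 min = 7:09 AM.
Soundcheck is bounded by the intermission, so the earliest it can start is 7:09 AM.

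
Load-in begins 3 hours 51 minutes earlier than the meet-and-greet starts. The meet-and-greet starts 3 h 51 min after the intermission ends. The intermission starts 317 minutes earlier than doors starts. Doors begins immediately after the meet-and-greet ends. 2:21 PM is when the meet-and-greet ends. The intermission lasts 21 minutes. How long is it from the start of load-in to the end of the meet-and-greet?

Doors starts at 2:21 PM.
The intermission starts at 2:21 PM − 317 min = 9:04 AM.
The intermission ends at 9:04 AM + 21 min = 9:25 AM.
The meet-and-greet starts at 9:25 AM + 231 min = 1:16 PM.
Load-in starts at 1:16 PM − 231 min = 9:25 AM.
From 9:25 AM to 2:21 PM is 296 minutes.

296 minutes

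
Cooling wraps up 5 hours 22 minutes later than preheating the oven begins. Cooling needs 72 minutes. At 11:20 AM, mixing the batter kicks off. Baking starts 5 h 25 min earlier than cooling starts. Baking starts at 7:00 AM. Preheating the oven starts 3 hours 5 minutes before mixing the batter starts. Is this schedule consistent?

Preheating the oven starts at 11:20 AM − 185 min = 8:15 AM.
Cooling ends at 8:15 AM + 322 min = 1:37 PM.
Cooling starts at 1:37 PM − 72 min = 12:25 PM.
Baking starts at 12:25 PM − 325 min = 7:00 AM.
That matches the stated 7:00 AM, so the schedule is consistent.

Yes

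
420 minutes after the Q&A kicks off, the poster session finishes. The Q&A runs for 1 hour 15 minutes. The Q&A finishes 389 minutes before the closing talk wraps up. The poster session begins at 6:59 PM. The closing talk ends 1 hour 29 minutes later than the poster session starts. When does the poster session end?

7:44 PM

The closing talk ends at 6:59 PM + 89 min = 8:28 PM.
The Q&A ends at 8:28 PM − 389 min = 1:59 PM.
The Q&A starts at 1:59 PM − 75 min = 12:44 PM.
The poster session ends at 12:44 PM + 420 min = 7:44 PM.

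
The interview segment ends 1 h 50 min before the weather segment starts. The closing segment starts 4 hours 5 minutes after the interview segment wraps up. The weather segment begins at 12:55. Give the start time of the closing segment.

The interview segment ends at 12:55 − 110 min = 11:05.
The closing segment starts at 11:05 + 245 min = 15:10.

15:10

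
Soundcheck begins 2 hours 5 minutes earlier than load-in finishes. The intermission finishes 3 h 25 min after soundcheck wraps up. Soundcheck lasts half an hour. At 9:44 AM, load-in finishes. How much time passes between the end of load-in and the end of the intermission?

1 h 50 min

Soundcheck starts at 9:44 AM − 125 min = 7:39 AM.
Soundcheck ends at 7:39 AM + 30 min = 8:09 AM.
The intermission ends at 8:09 AM + 205 min = 11:34 AM.
From 9:44 AM to 11:34 AM is 1 h 50 min.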